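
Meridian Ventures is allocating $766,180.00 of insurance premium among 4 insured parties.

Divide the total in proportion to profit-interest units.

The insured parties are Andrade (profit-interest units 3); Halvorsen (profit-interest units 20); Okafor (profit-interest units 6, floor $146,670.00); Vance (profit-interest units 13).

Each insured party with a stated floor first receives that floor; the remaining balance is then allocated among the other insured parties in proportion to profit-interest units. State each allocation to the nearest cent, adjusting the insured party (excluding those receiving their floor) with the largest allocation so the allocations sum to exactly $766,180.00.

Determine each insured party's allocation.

Andrade: $51,625.83; Halvorsen: $344,172.23; Okafor: $146,670.00; Vance: $223,711.94

Fund the minimums — Okafor $146,670.00. Remaining pool $619,510.00.
Remaining pool split over remaining profit-interest units 36: Andrade 51,625.8333 → $51,625.83; Halvorsen 344,172.2222 → $344,172.22; Vance 223,711.9444 → $223,711.94.
Rounding difference +$0.01 applied to Halvorsen → $344,172.23.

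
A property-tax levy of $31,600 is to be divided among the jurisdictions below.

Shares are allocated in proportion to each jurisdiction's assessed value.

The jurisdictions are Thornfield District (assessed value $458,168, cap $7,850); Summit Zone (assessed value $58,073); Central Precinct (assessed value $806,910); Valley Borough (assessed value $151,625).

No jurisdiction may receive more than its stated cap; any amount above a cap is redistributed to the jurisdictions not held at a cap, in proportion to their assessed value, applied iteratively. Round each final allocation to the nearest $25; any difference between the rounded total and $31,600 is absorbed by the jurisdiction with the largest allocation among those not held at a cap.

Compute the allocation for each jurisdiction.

Thornfield District: $7,850; Summit Zone: $1,350; Central Precinct: $18,850; Valley Borough: $3,550

Sum of assessed value: 1,474,776.
Unconstrained shares: Thornfield District 9,817.16; Summit Zone 1,244.33; Central Precinct 17,289.65; Valley Borough 3,248.87.
Cap binds for Thornfield District ($7,850); remaining pool $23,750 reallocated over remaining assessed value 1,016,608.
Redistributed shares: Summit Zone 1,356.70 → $1,350; Central Precinct 18,851.03 → $18,850; Valley Borough 3,542.26 → $3,550.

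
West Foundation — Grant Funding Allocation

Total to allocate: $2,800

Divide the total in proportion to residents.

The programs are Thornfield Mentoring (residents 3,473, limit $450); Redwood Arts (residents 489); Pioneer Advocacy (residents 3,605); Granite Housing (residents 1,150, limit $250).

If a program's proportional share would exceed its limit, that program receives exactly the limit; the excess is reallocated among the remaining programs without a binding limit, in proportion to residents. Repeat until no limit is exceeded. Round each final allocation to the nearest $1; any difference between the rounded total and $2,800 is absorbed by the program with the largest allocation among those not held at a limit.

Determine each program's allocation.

Thornfield Mentoring: $450; Redwood Arts: $251; Pioneer Advocacy: $1,849; Granite Housing: $250

Total residents = 8,717.
Proportional shares (ignoring caps): Thornfield Mentoring 1,115.57; Redwood Arts 157.07; Pioneer Advocacy 1,157.97; Granite Housing 369.39.
Held at cap: Thornfield Mentoring ($450), Granite Housing ($250); residual $2,100 reallocated over remaining residents 4,094.
Shares after redistribution: Redwood Arts 250.83 → $251; Pioneer Advocacy 1,849.17 → $1,849.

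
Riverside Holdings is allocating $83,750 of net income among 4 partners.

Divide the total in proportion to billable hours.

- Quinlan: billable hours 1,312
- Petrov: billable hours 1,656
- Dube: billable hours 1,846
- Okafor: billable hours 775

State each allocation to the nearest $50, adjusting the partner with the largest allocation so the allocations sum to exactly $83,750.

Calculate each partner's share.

Quinlan: $19,650; Petrov: $24,800; Dube: $27,700; Okafor: $11,600

Sum of billable hours: 5,589.
Pro-rata amounts: Quinlan 1,312/5,589 × $83,750 = 19,660.05; Petrov 1,656/5,589 × $83,750 = 24,814.81; Dube 1,846/5,589 × $83,750 = 27,661.93; Okafor 775/5,589 × $83,750 = 11,613.21.
Rounded to nearest $50: Quinlan $19,650; Petrov $24,800; Dube $27,650; Okafor $11,600. Sum = $83,700.
Difference $83,750 − $83,700 = +$50 applied to largest allocation (Dube): Dube becomes $27,700.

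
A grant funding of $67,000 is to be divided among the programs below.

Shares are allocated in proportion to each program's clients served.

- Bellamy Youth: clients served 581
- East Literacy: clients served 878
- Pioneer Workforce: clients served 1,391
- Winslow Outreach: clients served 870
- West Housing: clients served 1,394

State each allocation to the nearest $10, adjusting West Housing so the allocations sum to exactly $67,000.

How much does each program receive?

Clients served total: 5,114.
Proportional shares: Bellamy Youth 581/5,114 × $67,000 = 7,611.85; East Literacy 878/5,114 × $67,000 = 11,502.93; Pioneer Workforce 1,391/5,114 × $67,000 = 18,223.90; Winslow Outreach 870/5,114 × $67,000 = 11,398.12; West Housing 1,394/5,114 × $67,000 = 18,263.20.
Rounded to nearest $10: Bellamy Youth $7,610; East Literacy $11,500; Pioneer Workforce $18,220; Winslow Outreach $11,400; West Housing $18,260. Sum = $66,990.
Difference $67,000 − $66,990 = +$10 applied to West Housing: West Housing becomes $18,270.

Bellamy Youth: $7,610; East Literacy: $11,500; Pioneer Workforce: $18,220; Winslow Outreach: $11,400; West Housing: $18,270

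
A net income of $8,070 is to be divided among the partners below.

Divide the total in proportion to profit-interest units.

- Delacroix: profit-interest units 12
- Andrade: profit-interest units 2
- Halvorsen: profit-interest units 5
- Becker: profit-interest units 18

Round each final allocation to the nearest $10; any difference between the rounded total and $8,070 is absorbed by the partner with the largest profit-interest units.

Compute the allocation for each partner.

Delacroix: $2,620 · Andrade: $440 · Halvorsen: $1,090 · Becker: $3,920

Profit-interest units total: 37.
Proportional shares: Delacroix 12/37 × $8,070 = 2,617.30; Andrade 2/37 × $8,070 = 436.22; Halvorsen 5/37 × $8,070 = 1,090.54; Becker 18/37 × $8,070 = 3,925.95.
At nearest $10: Delacroix $2,620; Andrade $440; Halvorsen $1,090; Becker $3,930. Sum = $8,080.
Difference $8,070 − $8,080 = −$10 applied to largest profit-interest units (Becker): Becker becomes $3,920.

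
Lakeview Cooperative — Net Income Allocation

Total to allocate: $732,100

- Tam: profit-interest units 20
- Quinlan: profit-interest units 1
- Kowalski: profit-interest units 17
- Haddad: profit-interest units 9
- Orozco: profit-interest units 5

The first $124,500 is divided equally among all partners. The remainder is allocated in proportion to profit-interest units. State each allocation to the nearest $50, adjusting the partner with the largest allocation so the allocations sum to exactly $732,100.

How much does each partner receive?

First tranche $124,500 split equally: $24,900 each.
Remainder $607,600 by profit-interest units (total 52): Tam 233,692.31 → $233,700; Quinlan 11,684.62 → $11,700; Kowalski 198,638.46 → $198,650; Haddad 105,161.54 → $105,150; Orozco 58,423.08 → $58,400.
Totals: Tam $24,900 + $233,700 = $258,600; Quinlan $24,900 + $11,700 = $36,600; Kowalski $24,900 + $198,650 = $223,550; Haddad $24,900 + $105,150 = $130,050; Orozco $24,900 + $58,400 = $83,300.

Tam: $258,600 · Quinlan: $36,600 · Kowalski: $223,550 · Haddad: $130,050 · Orozco: $83,300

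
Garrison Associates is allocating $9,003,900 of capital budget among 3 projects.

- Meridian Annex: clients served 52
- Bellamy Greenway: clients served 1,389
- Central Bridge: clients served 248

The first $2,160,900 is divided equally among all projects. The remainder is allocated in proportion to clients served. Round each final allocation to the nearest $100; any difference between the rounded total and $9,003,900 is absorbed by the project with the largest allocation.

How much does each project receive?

First tranche $2,160,900 split equally: $720,300 each.
Remainder $6,843,000 by clients served (total 1,689): Meridian Annex 210,678.51 → $210,700; Bellamy Greenway 5,627,547.07 → $5,627,500; Central Bridge 1,004,774.42 → $1,004,800.
Totals: Meridian Annex $720,300 + $210,700 = $931,000; Bellamy Greenway $720,300 + $5,627,500 = $6,347,800; Central Bridge $720,300 + $1,004,800 = $1,725,100.

Meridian Annex: $931,000; Bellamy Greenway: $6,347,800; Central Bridge: $1,725,100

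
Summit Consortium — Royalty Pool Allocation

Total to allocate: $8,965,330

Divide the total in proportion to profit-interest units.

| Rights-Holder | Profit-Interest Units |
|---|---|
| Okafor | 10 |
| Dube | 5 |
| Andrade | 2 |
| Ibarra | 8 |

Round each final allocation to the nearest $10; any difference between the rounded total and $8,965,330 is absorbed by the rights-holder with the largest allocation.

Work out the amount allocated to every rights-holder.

Okafor: $3,586,120; Dube: $1,793,070; Andrade: $717,230; Ibarra: $2,868,910

Total profit-interest units = 25.
Proportional shares: Okafor 10/25 × $8,965,330 = 3,586,132.00; Dube 5/25 × $8,965,330 = 1,793,066.00; Andrade 2/25 × $8,965,330 = 717,226.40; Ibarra 8/25 × $8,965,330 = 2,868,905.60.
After rounding ($10): Okafor $3,586,130; Dube $1,793,070; Andrade $717,230; Ibarra $2,868,910. Sum = $8,965,340.
Difference $8,965,330 − $8,965,340 = −$10 applied to largest allocation (Okafor): Okafor becomes $3,586,120.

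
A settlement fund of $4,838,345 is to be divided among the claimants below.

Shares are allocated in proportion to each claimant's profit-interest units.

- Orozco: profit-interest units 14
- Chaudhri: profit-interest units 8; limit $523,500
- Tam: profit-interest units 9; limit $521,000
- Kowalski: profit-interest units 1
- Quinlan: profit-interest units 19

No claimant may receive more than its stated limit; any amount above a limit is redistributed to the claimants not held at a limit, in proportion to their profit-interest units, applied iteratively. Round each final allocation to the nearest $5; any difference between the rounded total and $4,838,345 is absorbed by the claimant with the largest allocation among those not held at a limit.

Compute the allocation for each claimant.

Orozco: $1,562,170 | Chaudhri: $523,500 | Tam: $521,000 | Kowalski: $111,585 | Quinlan: $2,120,090

Total profit-interest units = 51.
Unconstrained shares: Orozco 1,328,173.14; Chaudhri 758,956.08; Tam 853,825.59; Kowalski 94,869.51; Quinlan 1,802,520.69.
Cap binds for Chaudhri ($523,500), Tam ($521,000); balance $3,793,845 reallocated over remaining profit-interest units 34.
Shares after redistribution: Orozco 1,562,171.47 → $1,562,170; Kowalski 111,583.68 → $111,585; Quinlan 2,120,089.85 → $2,120,090.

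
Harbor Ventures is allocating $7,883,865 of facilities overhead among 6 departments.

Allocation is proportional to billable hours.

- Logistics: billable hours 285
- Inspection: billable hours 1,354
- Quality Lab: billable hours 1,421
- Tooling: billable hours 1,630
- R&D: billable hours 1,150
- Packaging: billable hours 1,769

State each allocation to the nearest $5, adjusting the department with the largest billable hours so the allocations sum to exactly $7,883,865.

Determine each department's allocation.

Total billable hours = 7,609.
Proportional shares: Logistics 285/7,609 × $7,883,865 = 295,295.25; Inspection 1,354/7,609 × $7,883,865 = 1,402,911.45; Quality Lab 1,421/7,609 × $7,883,865 = 1,472,331.73; Tooling 1,630/7,609 × $7,883,865 = 1,688,881.58; R&D 1,150/7,609 × $7,883,865 = 1,191,542.22; Packaging 1,769/7,609 × $7,883,865 = 1,832,902.77.
Rounded to nearest $5: Logistics $295,295; Inspection $1,402,910; Quality Lab $1,472,330; Tooling $1,688,880; R&D $1,191,540; Packaging $1,832,905. Sum = $7,883,860.
Difference $7,883,865 − $7,883,860 = +$5 applied to largest billable hours (Packaging): Packaging becomes $1,832,910.

Logistics: $295,295 | Inspection: $1,402,910 | Quality Lab: $1,472,330 | Tooling: $1,688,880 | R&D: $1,191,540 | Packaging: $1,832,910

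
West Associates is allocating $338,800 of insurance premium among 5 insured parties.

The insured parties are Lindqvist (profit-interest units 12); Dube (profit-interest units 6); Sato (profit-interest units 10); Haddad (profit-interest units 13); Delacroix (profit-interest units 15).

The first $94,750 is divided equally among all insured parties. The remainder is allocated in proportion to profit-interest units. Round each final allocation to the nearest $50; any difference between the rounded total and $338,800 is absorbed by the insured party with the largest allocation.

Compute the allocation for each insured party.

Lindqvist: $71,250; Dube: $45,100; Sato: $62,550; Haddad: $75,600; Delacroix: $84,300

$94,750 shared equally gives $18,950 per insured party.
Remainder $244,050 by profit-interest units (total 56): Lindqvist 52,296.43 → $52,300; Dube 26,148.21 → $26,150; Sato 43,580.36 → $43,600; Haddad 56,654.46 → $56,650; Delacroix 65,370.54 → $65,350.
Totals: Lindqvist $18,950 + $52,300 = $71,250; Dube $18,950 + $26,150 = $45,100; Sato $18,950 + $43,600 = $62,550; Haddad $18,950 + $56,650 = $75,600; Delacroix $18,950 + $65,350 = $84,300.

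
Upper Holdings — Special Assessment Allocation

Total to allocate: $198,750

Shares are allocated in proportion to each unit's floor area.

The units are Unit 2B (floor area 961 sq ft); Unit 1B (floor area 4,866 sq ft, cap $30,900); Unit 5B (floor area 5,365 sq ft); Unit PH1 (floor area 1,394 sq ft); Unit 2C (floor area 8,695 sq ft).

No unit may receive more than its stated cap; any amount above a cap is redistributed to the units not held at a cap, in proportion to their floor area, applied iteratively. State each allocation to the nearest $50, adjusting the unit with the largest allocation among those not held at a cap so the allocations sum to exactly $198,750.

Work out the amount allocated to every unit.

Combined floor area = 21,281.
Pro-rata shares before constraints: Unit 2B 8,975.08; Unit 1B 45,445.12; Unit 5B 50,105.43; Unit PH1 13,019.01; Unit 2C 81,205.36.
Cap binds for Unit 1B ($30,900); balance $167,850 reallocated over remaining floor area 16,415.
Remaining shares: Unit 2B 9,826.61 → $9,850; Unit 5B 54,859.29 → $54,850; Unit PH1 14,254.21 → $14,250; Unit 2C 88,909.88 → $88,900.

Unit 2B: $9,850 · Unit 1B: $30,900 · Unit 5B: $54,850 · Unit PH1: $14,250 · Unit 2C: $88,900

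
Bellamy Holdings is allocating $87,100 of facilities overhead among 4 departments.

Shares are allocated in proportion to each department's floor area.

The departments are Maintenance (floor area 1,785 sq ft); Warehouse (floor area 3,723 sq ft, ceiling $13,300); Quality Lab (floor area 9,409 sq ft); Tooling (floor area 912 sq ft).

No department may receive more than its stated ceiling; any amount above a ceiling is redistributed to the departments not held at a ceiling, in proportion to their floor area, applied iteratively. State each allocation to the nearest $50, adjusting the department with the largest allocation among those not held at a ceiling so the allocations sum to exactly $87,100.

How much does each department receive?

Floor area total: 15,829.
Unconstrained shares: Maintenance 9,822.07; Warehouse 20,486.03; Quality Lab 51,773.57; Tooling 5,018.33.
Capped: Warehouse ($13,300); residual $73,800 reallocated over remaining floor area 12,106.
Remaining shares: Maintenance 10,881.63 → $10,900; Quality Lab 57,358.68 → $57,350; Tooling 5,559.69 → $5,550.

Maintenance: $10,900 · Warehouse: $13,300 · Quality Lab: $57,350 · Tooling: $5,550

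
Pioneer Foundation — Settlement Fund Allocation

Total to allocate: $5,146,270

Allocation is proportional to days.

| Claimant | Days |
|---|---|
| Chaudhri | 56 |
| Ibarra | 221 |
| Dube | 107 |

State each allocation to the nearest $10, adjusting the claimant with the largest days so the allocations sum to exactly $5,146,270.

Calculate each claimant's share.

Combined days = 384.
Raw shares: Chaudhri 56/384 × $5,146,270 = 750,497.71; Ibarra 221/384 × $5,146,270 = 2,961,785.60; Dube 107/384 × $5,146,270 = 1,433,986.69.
At nearest $10: Chaudhri $750,500; Ibarra $2,961,790; Dube $1,433,990. Sum = $5,146,280.
Difference $5,146,270 − $5,146,280 = −$10 applied to largest days (Ibarra): Ibarra becomes $2,961,780.

Chaudhri: $750,500 | Ibarra: $2,961,780 | Dube: $1,433,990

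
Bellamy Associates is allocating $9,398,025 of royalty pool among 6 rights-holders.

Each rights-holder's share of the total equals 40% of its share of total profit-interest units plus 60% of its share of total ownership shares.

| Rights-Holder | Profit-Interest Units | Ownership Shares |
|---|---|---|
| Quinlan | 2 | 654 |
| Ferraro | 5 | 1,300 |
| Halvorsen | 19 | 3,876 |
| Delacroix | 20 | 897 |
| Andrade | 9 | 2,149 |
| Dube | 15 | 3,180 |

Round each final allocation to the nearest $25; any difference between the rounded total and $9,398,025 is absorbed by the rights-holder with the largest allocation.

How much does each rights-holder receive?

Quinlan: $413,300; Ferraro: $876,550; Halvorsen: $2,833,225; Delacroix: $1,493,600; Andrade: $1,488,450; Dube: $2,292,900

Profit-interest units total 70; ownership shares total 12,056.
Combined weights (40% profit-interest units + 60% ownership shares): Quinlan 0.0440; Ferraro 0.0933; Halvorsen 0.3015; Delacroix 0.1589; Andrade 0.1584; Dube 0.2440.
Unrounded shares: Quinlan 413,293.94; Ferraro 876,549.13; Halvorsen 2,833,234.15; Delacroix 1,493,603.55; Andrade 1,488,454.19; Dube 2,292,890.03.
After rounding ($25): Quinlan $413,300; Ferraro $876,550; Halvorsen $2,833,225; Delacroix $1,493,600; Andrade $1,488,450; Dube $2,292,900. Sum = $9,398,025.
Sum already equals the total — no adjustment.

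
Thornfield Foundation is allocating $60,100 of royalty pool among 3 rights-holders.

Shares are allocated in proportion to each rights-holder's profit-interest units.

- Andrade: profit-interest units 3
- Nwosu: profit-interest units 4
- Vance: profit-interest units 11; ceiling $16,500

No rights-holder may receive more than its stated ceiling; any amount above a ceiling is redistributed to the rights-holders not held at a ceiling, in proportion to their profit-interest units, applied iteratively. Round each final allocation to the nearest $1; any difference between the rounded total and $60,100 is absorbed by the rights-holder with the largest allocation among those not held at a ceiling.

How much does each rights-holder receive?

Andrade: $18,686 · Nwosu: $24,914 · Vance: $16,500

Total profit-interest units = 18.
Unconstrained shares: Andrade 10,016.67; Nwosu 13,355.56; Vance 36,727.78.
Capped: Vance ($16,500); remaining pool $43,600 reallocated over remaining profit-interest units 7.
Remaining shares: Andrade 18,685.71 → $18,686; Nwosu 24,914.29 → $24,914.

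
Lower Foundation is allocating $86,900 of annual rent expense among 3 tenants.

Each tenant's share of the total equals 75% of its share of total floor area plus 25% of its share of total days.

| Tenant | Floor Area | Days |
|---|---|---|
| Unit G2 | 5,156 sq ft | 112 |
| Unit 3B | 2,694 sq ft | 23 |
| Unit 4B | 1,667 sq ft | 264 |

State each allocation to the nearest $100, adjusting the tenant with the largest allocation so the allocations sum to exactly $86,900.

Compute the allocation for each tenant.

Unit G2: $41,400 | Unit 3B: $19,700 | Unit 4B: $25,800

Totals — floor area 9,517, days 399.
Composite weights (75% floor area + 25% days): Unit G2 0.4765; Unit 3B 0.2267; Unit 4B 0.2968.
Proportional shares: Unit G2 41,407.93; Unit 3B 19,701.56; Unit 4B 25,790.50.
After rounding ($100): Unit G2 $41,400; Unit 3B $19,700; Unit 4B $25,800. Sum = $86,900.
Sum already equals the total — no adjustment.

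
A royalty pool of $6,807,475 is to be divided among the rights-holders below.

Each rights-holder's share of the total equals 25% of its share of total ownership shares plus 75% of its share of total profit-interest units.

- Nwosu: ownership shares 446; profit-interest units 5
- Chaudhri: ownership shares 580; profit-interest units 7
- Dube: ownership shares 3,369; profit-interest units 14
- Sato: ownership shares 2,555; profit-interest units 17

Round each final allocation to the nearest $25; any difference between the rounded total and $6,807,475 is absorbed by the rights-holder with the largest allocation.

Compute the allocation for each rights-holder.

Totals — ownership shares 6,950, profit-interest units 43.
Blended shares (25% ownership shares + 75% profit-interest units): Nwosu 0.1033; Chaudhri 0.1430; Dube 0.3654; Sato 0.3884.
Raw shares: Nwosu 702,888.59; Chaudhri 973,171.66; Dube 2,487,268.22; Sato 2,644,146.52.
After rounding ($25): Nwosu $702,900; Chaudhri $973,175; Dube $2,487,275; Sato $2,644,150. Sum = $6,807,500.
Difference $6,807,475 − $6,807,500 = −$25 applied to largest allocation (Sato): Sato becomes $2,644,125.

Nwosu: $702,900 | Chaudhri: $973,175 | Dube: $2,487,275 | Sato: $2,644,125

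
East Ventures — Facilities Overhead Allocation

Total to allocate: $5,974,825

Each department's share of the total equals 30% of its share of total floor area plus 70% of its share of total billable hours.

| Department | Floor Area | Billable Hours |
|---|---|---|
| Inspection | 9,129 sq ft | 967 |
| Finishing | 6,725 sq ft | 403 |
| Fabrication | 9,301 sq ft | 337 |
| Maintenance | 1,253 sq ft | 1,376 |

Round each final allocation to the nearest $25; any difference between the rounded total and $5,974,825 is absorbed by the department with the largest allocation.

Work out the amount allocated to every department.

Totals — floor area 26,408, billable hours 3,083.
Composite weights (30% floor area + 70% billable hours): Inspection 0.3233; Finishing 0.1679; Fabrication 0.1822; Maintenance 0.3267.
Proportional shares: Inspection 1,931,458.26; Finishing 1,003,167.67; Fabrication 1,088,478.94; Maintenance 1,951,720.13.
After rounding ($25): Inspection $1,931,450; Finishing $1,003,175; Fabrication $1,088,475; Maintenance $1,951,725. Sum = $5,974,825.
Rounded total matches; no reconciliation needed.

Inspection: $1,931,450; Finishing: $1,003,175; Fabrication: $1,088,475; Maintenance: $1,951,725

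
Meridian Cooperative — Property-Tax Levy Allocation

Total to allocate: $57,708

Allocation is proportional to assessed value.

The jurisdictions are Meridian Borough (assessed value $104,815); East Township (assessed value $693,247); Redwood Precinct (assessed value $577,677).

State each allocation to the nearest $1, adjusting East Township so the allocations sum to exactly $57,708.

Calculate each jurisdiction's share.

Meridian Borough: $4,397; East Township: $29,079; Redwood Precinct: $24,232

Total assessed value = 1,375,739.
Unrounded shares: Meridian Borough 104,815/1,375,739 × $57,708 = 4,396.67; East Township 693,247/1,375,739 × $57,708 = 29,079.57; Redwood Precinct 577,677/1,375,739 × $57,708 = 24,231.77.
Rounded to nearest $1: Meridian Borough $4,397; East Township $29,080; Redwood Precinct $24,232. Sum = $57,709.
Difference $57,708 − $57,709 = −$1 applied to East Township: East Township becomes $29,079.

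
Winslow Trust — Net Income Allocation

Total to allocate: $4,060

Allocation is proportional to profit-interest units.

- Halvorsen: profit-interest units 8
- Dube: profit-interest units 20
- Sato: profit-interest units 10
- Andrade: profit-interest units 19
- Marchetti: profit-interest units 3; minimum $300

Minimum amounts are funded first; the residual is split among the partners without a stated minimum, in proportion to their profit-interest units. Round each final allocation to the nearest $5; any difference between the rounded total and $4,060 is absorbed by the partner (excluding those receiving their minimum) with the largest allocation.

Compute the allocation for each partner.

Halvorsen: $530; Dube: $1,315; Sato: $660; Andrade: $1,255; Marchetti: $300

Minimums first: Marchetti $300. Remaining pool $3,760.
Remaining pool split over remaining profit-interest units 57: Halvorsen 527.72 → $530; Dube 1,319.30 → $1,320; Sato 659.65 → $660; Andrade 1,253.33 → $1,255.
Rounding difference −$5 applied to Dube → $1,315.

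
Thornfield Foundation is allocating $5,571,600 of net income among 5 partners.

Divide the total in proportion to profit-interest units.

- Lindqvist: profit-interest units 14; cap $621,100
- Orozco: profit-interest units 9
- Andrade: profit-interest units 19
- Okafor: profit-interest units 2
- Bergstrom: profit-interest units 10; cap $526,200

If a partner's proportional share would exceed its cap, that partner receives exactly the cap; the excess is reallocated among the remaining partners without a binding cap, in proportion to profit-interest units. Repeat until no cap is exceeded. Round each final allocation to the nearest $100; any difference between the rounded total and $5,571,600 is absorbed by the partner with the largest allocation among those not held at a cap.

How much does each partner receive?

Lindqvist: $621,100; Orozco: $1,327,300; Andrade: $2,802,000; Okafor: $295,000; Bergstrom: $526,200

Total profit-interest units = 54.
Pro-rata shares before constraints: Lindqvist 1,444,488.89; Orozco 928,600.00; Andrade 1,960,377.78; Okafor 206,355.56; Bergstrom 1,031,777.78.
Cap binds for Lindqvist ($621,100), Bergstrom ($526,200); remaining pool $4,424,300 reallocated over remaining profit-interest units 30.
Shares after redistribution: Orozco 1,327,290.00 → $1,327,300; Andrade 2,802,056.67 → $2,802,100; Okafor 294,953.33 → $295,000.
Rounding difference −$100 applied to Andrade → $2,802,000.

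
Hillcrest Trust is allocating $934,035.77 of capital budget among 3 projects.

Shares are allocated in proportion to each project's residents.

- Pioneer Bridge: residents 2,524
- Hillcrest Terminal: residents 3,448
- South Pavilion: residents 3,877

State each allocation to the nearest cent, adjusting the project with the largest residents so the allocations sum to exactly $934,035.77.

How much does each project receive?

Pioneer Bridge: $239,365.04 | Hillcrest Terminal: $326,993.13 | South Pavilion: $367,677.60

Combined residents = 2,524 + 3,448 + 3,877 = 9,849.
Raw shares: Pioneer Bridge 239,365.0405; Hillcrest Terminal 326,993.1298; South Pavilion 367,677.5998.
At nearest cent: Pioneer Bridge $239,365.04; Hillcrest Terminal $326,993.13; South Pavilion $367,677.60. Sum = $934,035.77.
Rounded total matches; no reconciliation needed.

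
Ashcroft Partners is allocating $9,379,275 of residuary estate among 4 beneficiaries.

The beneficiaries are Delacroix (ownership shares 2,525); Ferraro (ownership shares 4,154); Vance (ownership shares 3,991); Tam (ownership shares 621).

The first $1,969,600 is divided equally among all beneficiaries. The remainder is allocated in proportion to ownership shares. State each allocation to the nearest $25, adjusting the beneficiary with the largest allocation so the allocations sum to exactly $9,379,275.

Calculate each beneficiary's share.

$1,969,600 shared equally gives $492,400 per beneficiary.
Remainder $7,409,675 by ownership shares (total 11,291): Delacroix 1,657,021.47 → $1,657,025; Ferraro 2,726,046.40 → $2,726,050; Vance 2,619,078.29 → $2,619,075; Tam 407,528.84 → $407,525.
Totals: Delacroix $492,400 + $1,657,025 = $2,149,425; Ferraro $492,400 + $2,726,050 = $3,218,450; Vance $492,400 + $2,619,075 = $3,111,475; Tam $492,400 + $407,525 = $899,925.

Delacroix: $2,149,425; Ferraro: $3,218,450; Vance: $3,111,475; Tam: $899,925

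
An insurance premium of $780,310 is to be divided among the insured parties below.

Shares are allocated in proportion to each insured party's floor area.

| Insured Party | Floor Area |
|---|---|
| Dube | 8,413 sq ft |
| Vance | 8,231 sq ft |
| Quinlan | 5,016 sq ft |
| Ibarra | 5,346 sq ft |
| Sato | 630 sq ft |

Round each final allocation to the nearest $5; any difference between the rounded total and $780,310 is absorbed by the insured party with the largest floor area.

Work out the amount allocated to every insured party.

Dube: $237,540 | Vance: $232,405 | Quinlan: $141,630 | Ibarra: $150,945 | Sato: $17,790

Total floor area = 27,636.
Unrounded shares: Dube 8,413/27,636 × $780,310 = 237,543.35; Vance 8,231/27,636 × $780,310 = 232,404.53; Quinlan 5,016/27,636 × $780,310 = 141,628.13; Ibarra 5,346/27,636 × $780,310 = 150,945.77; Sato 630/27,636 × $780,310 = 17,788.22.
Rounded to nearest $5: Dube $237,545; Vance $232,405; Quinlan $141,630; Ibarra $150,945; Sato $17,790. Sum = $780,315.
Difference $780,310 − $780,315 = −$5 applied to largest floor area (Dube): Dube becomes $237,540.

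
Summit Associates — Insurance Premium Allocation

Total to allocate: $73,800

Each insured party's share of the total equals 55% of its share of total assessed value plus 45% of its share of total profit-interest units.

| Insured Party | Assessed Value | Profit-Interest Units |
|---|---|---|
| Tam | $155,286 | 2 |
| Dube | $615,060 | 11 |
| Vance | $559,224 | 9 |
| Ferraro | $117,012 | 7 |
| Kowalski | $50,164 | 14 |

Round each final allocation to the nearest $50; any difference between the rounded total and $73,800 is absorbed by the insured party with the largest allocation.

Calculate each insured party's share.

Totals — assessed value 1,496,746, profit-interest units 43.
Combined weights (55% assessed value + 45% profit-interest units): Tam 0.0780; Dube 0.3411; Vance 0.2997; Ferraro 0.1163; Kowalski 0.1649.
Pro-rata amounts: Tam 5,755.83; Dube 25,175.29; Vance 22,116.43; Ferraro 8,579.51; Kowalski 12,172.95.
Rounded to nearest $50: Tam $5,750; Dube $25,200; Vance $22,100; Ferraro $8,600; Kowalski $12,150. Sum = $73,800.
Rounded total matches; no reconciliation needed.

Tam: $5,750; Dube: $25,200; Vance: $22,100; Ferraro: $8,600; Kowalski: $12,150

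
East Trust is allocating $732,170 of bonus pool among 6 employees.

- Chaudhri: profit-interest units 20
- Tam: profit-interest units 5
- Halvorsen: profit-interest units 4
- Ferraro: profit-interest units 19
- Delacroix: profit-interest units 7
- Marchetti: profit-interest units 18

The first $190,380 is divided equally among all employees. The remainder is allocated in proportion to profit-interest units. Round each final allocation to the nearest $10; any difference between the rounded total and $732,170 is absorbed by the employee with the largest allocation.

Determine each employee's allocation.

Chaudhri: $180,170 · Tam: $68,840 · Halvorsen: $61,420 · Ferraro: $172,740 · Delacroix: $83,680 · Marchetti: $165,320

Equal tier: $190,380 ÷ 6 = $31,730 apiece.
Remainder $541,790 by profit-interest units (total 73): Chaudhri 148,435.62 → $148,440; Tam 37,108.90 → $37,110; Halvorsen 29,687.12 → $29,690; Ferraro 141,013.84 → $141,010; Delacroix 51,952.47 → $51,950; Marchetti 133,592.05 → $133,590.
Totals: Chaudhri $31,730 + $148,440 = $180,170; Tam $31,730 + $37,110 = $68,840; Halvorsen $31,730 + $29,690 = $61,420; Ferraro $31,730 + $141,010 = $172,740; Delacroix $31,730 + $51,950 = $83,680; Marchetti $31,730 + $133,590 = $165,320.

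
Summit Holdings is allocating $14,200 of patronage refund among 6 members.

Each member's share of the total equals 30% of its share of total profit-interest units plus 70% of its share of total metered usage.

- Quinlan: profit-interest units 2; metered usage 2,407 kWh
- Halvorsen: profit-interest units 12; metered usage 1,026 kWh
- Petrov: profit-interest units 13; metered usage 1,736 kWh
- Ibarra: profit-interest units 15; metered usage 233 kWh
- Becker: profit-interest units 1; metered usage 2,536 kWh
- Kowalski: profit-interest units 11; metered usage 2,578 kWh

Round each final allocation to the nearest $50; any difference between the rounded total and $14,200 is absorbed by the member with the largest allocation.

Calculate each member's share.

Profit-interest units total 54; metered usage total 10,516.
Composite weights (30% profit-interest units + 70% metered usage): Quinlan 0.1713; Halvorsen 0.1350; Petrov 0.1878; Ibarra 0.0988; Becker 0.1744; Kowalski 0.2327.
Proportional shares: Quinlan 2,432.94; Halvorsen 1,916.47; Petrov 2,666.47; Ibarra 1,403.57; Becker 2,475.98; Kowalski 3,304.57.
After rounding ($50): Quinlan $2,450; Halvorsen $1,900; Petrov $2,650; Ibarra $1,400; Becker $2,500; Kowalski $3,300. Sum = $14,200.
Rounded total matches; no reconciliation needed.

Quinlan: $2,450; Halvorsen: $1,900; Petrov: $2,650; Ibarra: $1,400; Becker: $2,500; Kowalski: $3,300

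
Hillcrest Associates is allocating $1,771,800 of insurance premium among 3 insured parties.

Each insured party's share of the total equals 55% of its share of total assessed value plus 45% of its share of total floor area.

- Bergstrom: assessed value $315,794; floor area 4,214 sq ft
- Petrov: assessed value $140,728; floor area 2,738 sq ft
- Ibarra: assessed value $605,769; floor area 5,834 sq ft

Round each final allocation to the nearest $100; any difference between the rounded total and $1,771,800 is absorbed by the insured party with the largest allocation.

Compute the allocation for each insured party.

Totals — assessed value 1,062,291, floor area 12,786.
Blended shares (55% assessed value + 45% floor area): Bergstrom 0.3118; Petrov 0.1692; Ibarra 0.5190.
Unrounded shares: Bergstrom 552,469.65; Petrov 299,832.81; Ibarra 919,497.53.
At nearest $100: Bergstrom $552,500; Petrov $299,800; Ibarra $919,500. Sum = $1,771,800.
Sum already equals the total — no adjustment.

Bergstrom: $552,500 | Petrov: $299,800 | Ibarra: $919,500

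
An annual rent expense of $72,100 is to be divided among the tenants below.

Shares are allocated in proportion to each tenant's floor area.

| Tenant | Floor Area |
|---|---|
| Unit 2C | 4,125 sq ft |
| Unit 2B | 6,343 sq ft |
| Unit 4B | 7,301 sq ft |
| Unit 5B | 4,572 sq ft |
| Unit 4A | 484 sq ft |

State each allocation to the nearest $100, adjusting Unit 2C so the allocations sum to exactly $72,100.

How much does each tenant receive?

Floor area total: 22,825.
Raw shares: Unit 2C 4,125/22,825 × $72,100 = 13,030.12; Unit 2B 6,343/22,825 × $72,100 = 20,036.38; Unit 4B 7,301/22,825 × $72,100 = 23,062.52; Unit 5B 4,572/22,825 × $72,100 = 14,442.11; Unit 4A 484/22,825 × $72,100 = 1,528.87.
Rounded to nearest $100: Unit 2C $13,000; Unit 2B $20,000; Unit 4B $23,100; Unit 5B $14,400; Unit 4A $1,500. Sum = $72,000.
Difference $72,100 − $72,000 = +$100 applied to Unit 2C: Unit 2C becomes $13,100.

Unit 2C: $13,100 · Unit 2B: $20,000 · Unit 4B: $23,100 · Unit 5B: $14,400 · Unit 4A: $1,500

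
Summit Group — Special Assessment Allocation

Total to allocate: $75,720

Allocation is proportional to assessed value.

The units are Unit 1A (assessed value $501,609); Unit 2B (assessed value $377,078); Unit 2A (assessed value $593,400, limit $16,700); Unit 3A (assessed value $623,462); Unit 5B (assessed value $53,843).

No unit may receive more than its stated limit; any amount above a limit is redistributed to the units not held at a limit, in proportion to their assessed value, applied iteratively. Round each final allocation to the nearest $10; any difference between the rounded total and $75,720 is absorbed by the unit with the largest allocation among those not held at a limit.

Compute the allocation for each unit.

Unit 1A: $19,030 | Unit 2B: $14,300 | Unit 2A: $16,700 | Unit 3A: $23,650 | Unit 5B: $2,040

Combined assessed value = 2,149,392.
Pro-rata shares before constraints: Unit 1A 17,670.97; Unit 2B 13,283.92; Unit 2A 20,904.63; Unit 3A 21,963.67; Unit 5B 1,896.81.
Cap binds for Unit 2A ($16,700); residual $59,020 reallocated over remaining assessed value 1,555,992.
Remaining shares: Unit 1A 19,026.42 → $19,030; Unit 2B 14,302.87 → $14,300; Unit 3A 23,648.40 → $23,650; Unit 5B 2,042.31 → $2,040.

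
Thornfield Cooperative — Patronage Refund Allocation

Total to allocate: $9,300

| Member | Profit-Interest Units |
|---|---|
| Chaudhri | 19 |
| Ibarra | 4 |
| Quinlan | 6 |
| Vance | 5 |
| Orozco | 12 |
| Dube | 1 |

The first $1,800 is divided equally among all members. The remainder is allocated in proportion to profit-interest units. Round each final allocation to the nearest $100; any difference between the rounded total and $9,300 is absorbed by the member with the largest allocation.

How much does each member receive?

Chaudhri: $3,300 | Ibarra: $900 | Quinlan: $1,300 | Vance: $1,100 | Orozco: $2,200 | Dube: $500

$1,800 shared equally gives $300 per member.
Remainder $7,500 by profit-interest units (total 47): Chaudhri 3,031.91 → $3,000; Ibarra 638.30 → $600; Quinlan 957.45 → $1,000; Vance 797.87 → $800; Orozco 1,914.89 → $1,900; Dube 159.57 → $200.
Totals: Chaudhri $300 + $3,000 = $3,300; Ibarra $300 + $600 = $900; Quinlan $300 + $1,000 = $1,300; Vance $300 + $800 = $1,100; Orozco $300 + $1,900 = $2,200; Dube $300 + $200 = $500.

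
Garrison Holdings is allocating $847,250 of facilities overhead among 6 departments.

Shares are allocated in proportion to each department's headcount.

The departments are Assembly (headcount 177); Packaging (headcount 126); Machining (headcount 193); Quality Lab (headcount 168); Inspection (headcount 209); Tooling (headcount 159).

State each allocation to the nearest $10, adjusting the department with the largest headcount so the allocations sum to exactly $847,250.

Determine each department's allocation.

Combined headcount = 1,032.
Unrounded shares: Assembly 177/1,032 × $847,250 = 145,313.23; Packaging 126/1,032 × $847,250 = 103,443.31; Machining 193/1,032 × $847,250 = 158,448.89; Quality Lab 168/1,032 × $847,250 = 137,924.42; Inspection 209/1,032 × $847,250 = 171,584.54; Tooling 159/1,032 × $847,250 = 130,535.61.
After rounding ($10): Assembly $145,310; Packaging $103,440; Machining $158,450; Quality Lab $137,920; Inspection $171,580; Tooling $130,540. Sum = $847,240.
Difference $847,250 − $847,240 = +$10 applied to largest headcount (Inspection): Inspection becomes $171,590.

Assembly: $145,310; Packaging: $103,440; Machining: $158,450; Quality Lab: $137,920; Inspection: $171,590; Tooling: $130,540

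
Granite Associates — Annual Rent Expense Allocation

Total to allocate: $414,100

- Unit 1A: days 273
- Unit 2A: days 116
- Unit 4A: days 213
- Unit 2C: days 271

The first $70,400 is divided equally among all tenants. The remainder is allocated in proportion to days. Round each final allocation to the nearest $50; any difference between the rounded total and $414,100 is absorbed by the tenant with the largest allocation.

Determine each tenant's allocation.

Unit 1A: $125,100 · Unit 2A: $63,250 · Unit 4A: $101,450 · Unit 2C: $124,300

$70,400 shared equally gives $17,600 per tenant.
Remainder $343,700 by days (total 873): Unit 1A 107,480.07 → $107,500; Unit 2A 45,669.19 → $45,650; Unit 4A 83,858.08 → $83,850; Unit 2C 106,692.67 → $106,700.
Totals: Unit 1A $17,600 + $107,500 = $125,100; Unit 2A $17,600 + $45,650 = $63,250; Unit 4A $17,600 + $83,850 = $101,450; Unit 2C $17,600 + $106,700 = $124,300.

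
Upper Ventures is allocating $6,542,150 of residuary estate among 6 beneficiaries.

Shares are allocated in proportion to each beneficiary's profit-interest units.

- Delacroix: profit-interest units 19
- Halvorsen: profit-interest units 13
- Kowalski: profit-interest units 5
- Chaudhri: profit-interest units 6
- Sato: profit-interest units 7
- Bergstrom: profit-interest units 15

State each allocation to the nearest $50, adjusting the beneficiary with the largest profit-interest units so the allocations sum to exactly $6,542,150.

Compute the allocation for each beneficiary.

Total profit-interest units = 19 + 13 + 5 + 6 + 7 + 15 = 65.
Proportional shares: Delacroix 1,912,320.77; Halvorsen 1,308,430.00; Kowalski 503,242.31; Chaudhri 603,890.77; Sato 704,539.23; Bergstrom 1,509,726.92.
Rounded to nearest $50: Delacroix $1,912,300; Halvorsen $1,308,450; Kowalski $503,250; Chaudhri $603,900; Sato $704,550; Bergstrom $1,509,750. Sum = $6,542,200.
Difference $6,542,150 − $6,542,200 = −$50 applied to largest profit-interest units (Delacroix): Delacroix becomes $1,912,250.

Delacroix: $1,912,250; Halvorsen: $1,308,450; Kowalski: $503,250; Chaudhri: $603,900; Sato: $704,550; Bergstrom: $1,509,750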